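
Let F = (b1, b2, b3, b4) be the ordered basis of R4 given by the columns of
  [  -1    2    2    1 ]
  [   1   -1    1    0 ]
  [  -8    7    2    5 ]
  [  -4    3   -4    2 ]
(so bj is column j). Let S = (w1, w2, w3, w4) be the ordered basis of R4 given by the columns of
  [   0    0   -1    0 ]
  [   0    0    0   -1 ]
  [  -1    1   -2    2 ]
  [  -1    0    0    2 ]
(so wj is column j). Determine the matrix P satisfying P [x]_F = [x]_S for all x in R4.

[[2, -1, 2, -2], [-2, 0, 2, 1], [1, -2, -2, -1], [-1, 1, -1, 0]]

Column j of P is [bj]_S, since P maps F-coordinates to S-coordinates.
Expressing b1 in S: b1 = 2w1 - 2w2 + w3 - w4, so column 1 of P is [2, -2, 1, -1].
Doing the same for each bj gives P = [[2, -1, 2, -2], [-2, 0, 2, 1], [1, -2, -2, -1], [-1, 1, -1, 0]].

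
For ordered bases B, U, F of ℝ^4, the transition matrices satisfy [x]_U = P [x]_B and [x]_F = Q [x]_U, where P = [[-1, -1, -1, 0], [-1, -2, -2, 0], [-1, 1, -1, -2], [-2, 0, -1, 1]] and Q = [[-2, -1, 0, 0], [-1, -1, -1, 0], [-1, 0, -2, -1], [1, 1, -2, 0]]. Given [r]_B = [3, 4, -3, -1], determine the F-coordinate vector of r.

[13, 3, -4, -21]

Composing the changes, [r]_F = Q P [r]_B.
Q P = [[3, 4, 4, 0], [3, 2, 4, 2], [5, -1, 4, 3], [0, -5, -1, 4]]; applying this to [3, 4, -3, -1] gives [13, 3, -4, -21].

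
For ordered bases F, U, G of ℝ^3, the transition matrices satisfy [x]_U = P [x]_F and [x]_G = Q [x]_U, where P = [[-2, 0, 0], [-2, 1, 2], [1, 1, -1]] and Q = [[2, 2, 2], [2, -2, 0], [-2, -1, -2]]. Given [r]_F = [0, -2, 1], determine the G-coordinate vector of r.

First [r]_U = P [r]_F = [0, 0, -3].
Then [r]_G = Q [r]_U = [-6, 0, 6].

[-6, 0, 6]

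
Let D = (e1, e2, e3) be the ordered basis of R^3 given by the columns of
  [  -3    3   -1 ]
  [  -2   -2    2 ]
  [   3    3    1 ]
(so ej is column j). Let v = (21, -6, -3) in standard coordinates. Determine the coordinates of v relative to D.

Write v = c_1 e1 + ... + c_3 e3 and solve for the c_i.
Solving this 3x3 system gives c = (-3, 3, -3).
Check: -3e1 + 3e2 - 3e3 = (21, -6, -3).

(-3, 3, -3)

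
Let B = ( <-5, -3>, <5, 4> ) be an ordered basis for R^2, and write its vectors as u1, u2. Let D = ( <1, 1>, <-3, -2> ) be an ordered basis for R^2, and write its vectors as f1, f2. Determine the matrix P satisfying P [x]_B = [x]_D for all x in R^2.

[[1, 2], [2, -1]]

Let M have columns uj and N have columns fj. Then for every x, N [x]_D = x = M [x]_B, so P = N^(-1) M.
Since det N = 1, N^(-1) has integer entries; multiplying gives P = [[1, 2], [2, -1]].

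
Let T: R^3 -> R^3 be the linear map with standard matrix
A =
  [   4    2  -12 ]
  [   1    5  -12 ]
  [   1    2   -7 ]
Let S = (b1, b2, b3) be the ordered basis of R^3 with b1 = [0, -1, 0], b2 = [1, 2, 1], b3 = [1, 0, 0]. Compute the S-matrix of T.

[[1, -3, 1], [-2, -2, 1], [0, -2, 3]]

The j-th column of [T]_S is [T(bj)]_S.
T(b1) = A b1 = [-2, -5, -2] = b1 - 2b2 + 0·b3, so column 1 is [1, -2, 0].
Repeating for b2, b3 and assembling the columns gives [[1, -3, 1], [-2, -2, 1], [0, -2, 3]].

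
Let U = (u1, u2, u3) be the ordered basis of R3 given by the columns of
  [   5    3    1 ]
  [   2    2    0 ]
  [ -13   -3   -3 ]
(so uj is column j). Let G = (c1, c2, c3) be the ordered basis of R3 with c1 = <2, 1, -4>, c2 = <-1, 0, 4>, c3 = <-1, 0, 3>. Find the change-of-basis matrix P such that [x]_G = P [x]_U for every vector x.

Take x = uj: its U-coordinates are the j-th standard unit vector, so P e_j — column j of P — equals [uj]_G.
u1 = 2c1 - 2c2 + c3, giving column 1 = <2, -2, 1>; repeating for each j gives P = [[2, 2, 0], [-2, 2, 0], [1, -1, -1]].

[[2, 2, 0], [-2, 2, 0], [1, -1, -1]]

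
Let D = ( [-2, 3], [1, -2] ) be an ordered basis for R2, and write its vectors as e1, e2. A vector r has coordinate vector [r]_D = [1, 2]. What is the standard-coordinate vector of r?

By definition r = e1 + 2e2.
Summing componentwise gives [0, -1].

[0, -1]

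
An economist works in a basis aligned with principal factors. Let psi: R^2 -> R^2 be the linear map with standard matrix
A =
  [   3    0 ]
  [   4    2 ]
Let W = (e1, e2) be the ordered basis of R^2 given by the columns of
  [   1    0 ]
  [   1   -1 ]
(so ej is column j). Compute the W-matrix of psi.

[[3, 0], [-3, 2]]

With P the matrix whose columns are e1, e2, [psi]_W = P^(-1) A P.
Column by column: psi(e1) = A e1 = <3, 6>; its W-coordinates <3, -3> give column 1.
Continuing for each basis vector yields [psi]_W = [[3, 0], [-3, 2]].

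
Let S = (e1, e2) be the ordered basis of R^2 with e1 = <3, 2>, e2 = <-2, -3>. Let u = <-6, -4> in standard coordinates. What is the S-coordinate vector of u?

We seek scalars with c_1 e1 + c_2 e2 = u; equivalently solve M c = u where the columns of M are e1, e2.
System: 3c_1 - 2c_2 = -6, 2c_1 - 3c_2 = -4; solving gives c_1 = -2, c_2 = 0.
Check: -2e1 + 0·e2 = <-6, -4>.

<-2, 0>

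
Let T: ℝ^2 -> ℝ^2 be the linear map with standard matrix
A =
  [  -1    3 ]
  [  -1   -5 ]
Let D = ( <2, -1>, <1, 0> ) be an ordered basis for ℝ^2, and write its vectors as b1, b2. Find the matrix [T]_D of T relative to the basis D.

Let P have columns b1, b2. Then [T]_D = P^(-1) A P.
Here det P = 1, so P^(-1) is integer; computing A P first and then P^(-1)(A P) gives [[-3, 1], [1, -3]].

[[-3, 1], [1, -3]]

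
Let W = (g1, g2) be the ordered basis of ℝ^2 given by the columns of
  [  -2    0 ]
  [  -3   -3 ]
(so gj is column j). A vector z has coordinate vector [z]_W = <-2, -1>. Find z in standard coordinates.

<4, 9>

The coordinates say z = -2g1 - g2; adding the scaled basis vectors gives <4, 9>.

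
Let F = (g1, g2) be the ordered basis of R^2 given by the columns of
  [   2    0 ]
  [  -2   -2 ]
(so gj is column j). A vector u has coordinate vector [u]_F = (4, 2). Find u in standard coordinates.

(8, -12)

u = M [u]_F, where M has columns g1, g2.
Carrying out the matrix-vector product, u = (8, -12).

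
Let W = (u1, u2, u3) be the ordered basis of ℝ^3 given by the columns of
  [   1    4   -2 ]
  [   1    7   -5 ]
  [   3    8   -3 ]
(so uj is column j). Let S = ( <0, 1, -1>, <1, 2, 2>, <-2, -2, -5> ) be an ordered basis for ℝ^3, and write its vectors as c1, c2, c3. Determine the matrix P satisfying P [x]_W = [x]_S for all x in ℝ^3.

[[-1, 1, -1], [1, 2, -2], [0, -1, 0]]

Let M have columns uj and N have columns cj. Then for every x, N [x]_S = x = M [x]_W, so P = N^(-1) M.
Since det N = -1, N^(-1) has integer entries; multiplying gives P = [[-1, 1, -1], [1, 2, -2], [0, -1, 0]].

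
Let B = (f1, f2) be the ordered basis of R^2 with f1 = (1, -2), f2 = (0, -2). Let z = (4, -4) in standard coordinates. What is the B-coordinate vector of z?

(4, -2)

Write z = c_1 f1 + c_2 f2 and solve for the c_i.
System: c_1 + 0c_2 = 4, -2c_1 - 2c_2 = -4; solving gives c_1 = 4, c_2 = -2.
Check: 4f1 - 2f2 = (4, -4).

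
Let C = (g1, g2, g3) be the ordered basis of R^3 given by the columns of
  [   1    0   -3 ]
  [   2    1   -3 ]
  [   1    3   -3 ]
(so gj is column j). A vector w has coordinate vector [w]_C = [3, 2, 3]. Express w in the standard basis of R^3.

The coordinates say w = 3g1 + 2g2 + 3g3; adding the scaled basis vectors gives [-6, -1, 0].

[-6, -1, 0]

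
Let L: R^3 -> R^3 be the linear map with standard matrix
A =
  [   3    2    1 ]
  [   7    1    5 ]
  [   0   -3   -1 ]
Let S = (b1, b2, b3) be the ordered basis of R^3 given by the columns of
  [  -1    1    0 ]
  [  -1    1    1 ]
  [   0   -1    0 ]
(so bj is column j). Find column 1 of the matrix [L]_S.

(2, -3, -3)

Compute L(b1) = A b1 = (-5, -8, 3) in standard coordinates.
Then write this in S-coordinates: solve for y in y_1 b1 + ... + y_3 b3 = (-5, -8, 3).
This gives y = (2, -3, -3), which is column 1 of [L]_S.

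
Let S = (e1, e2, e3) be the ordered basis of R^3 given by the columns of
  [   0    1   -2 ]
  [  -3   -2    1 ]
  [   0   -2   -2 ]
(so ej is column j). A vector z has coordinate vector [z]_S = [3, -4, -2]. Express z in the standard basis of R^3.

By definition z = 3e1 - 4e2 - 2e3.
Summing componentwise gives [0, -3, 12].

[0, -3, 12]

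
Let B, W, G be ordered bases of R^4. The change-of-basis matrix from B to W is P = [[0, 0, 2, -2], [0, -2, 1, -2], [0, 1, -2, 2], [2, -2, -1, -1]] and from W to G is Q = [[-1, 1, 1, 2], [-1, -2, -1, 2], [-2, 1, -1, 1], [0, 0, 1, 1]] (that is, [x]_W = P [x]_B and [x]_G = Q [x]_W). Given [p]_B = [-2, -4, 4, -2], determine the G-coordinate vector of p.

[-8, -24, 10, -14]

Apply P to get W-coordinates [12, 16, -16, 2], then Q to get G-coordinates.
The result is [p]_G = [-8, -24, 10, -14].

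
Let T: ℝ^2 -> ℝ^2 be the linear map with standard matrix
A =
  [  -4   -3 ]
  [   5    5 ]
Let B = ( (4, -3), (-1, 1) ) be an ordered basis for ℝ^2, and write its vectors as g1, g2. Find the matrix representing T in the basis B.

With P the matrix whose columns are g1, g2, [T]_B = P^(-1) A P.
Column by column: T(g1) = A g1 = (-7, 5); its B-coordinates (-2, -1) give column 1.
Continuing for each basis vector yields [T]_B = [[-2, 1], [-1, 3]].

[[-2, 1], [-1, 3]]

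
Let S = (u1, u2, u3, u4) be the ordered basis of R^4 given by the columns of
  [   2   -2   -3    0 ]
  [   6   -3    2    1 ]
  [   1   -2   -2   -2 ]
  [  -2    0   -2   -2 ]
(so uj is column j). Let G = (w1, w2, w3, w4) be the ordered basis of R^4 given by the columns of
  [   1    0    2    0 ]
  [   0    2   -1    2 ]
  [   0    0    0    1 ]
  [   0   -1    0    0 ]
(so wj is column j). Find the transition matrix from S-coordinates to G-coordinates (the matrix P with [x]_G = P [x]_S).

[[2, 0, 1, 2], [2, 0, 2, 2], [0, -1, -2, -1], [1, -2, -2, -2]]

Let M have columns uj and N have columns wj. Then for every x, N [x]_G = x = M [x]_S, so P = N^(-1) M.
Since det N = 1, N^(-1) has integer entries; multiplying gives P = [[2, 0, 1, 2], [2, 0, 2, 2], [0, -1, -2, -1], [1, -2, -2, -2]].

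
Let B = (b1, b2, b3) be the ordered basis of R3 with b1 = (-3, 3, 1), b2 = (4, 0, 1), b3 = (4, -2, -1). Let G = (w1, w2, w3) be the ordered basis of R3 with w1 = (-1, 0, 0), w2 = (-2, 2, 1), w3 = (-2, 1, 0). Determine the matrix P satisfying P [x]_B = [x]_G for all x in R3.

Let M have columns bj and N have columns wj. Then for every x, N [x]_G = x = M [x]_B, so P = N^(-1) M.
Since det N = 1, N^(-1) has integer entries; multiplying gives P = [[-1, -2, -2], [1, 1, -1], [1, -2, 0]].

[[-1, -2, -2], [1, 1, -1], [1, -2, 0]]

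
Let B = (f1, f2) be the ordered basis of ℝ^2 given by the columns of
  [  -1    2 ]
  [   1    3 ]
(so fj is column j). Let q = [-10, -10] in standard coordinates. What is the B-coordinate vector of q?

[q]_B is the unique c with M c = q, where M has columns f1, f2.
System: -c_1 + 2c_2 = -10, c_1 + 3c_2 = -10; solving gives c_1 = 2, c_2 = -4.
Check: 2f1 - 4f2 = [-10, -10].

[2, -4]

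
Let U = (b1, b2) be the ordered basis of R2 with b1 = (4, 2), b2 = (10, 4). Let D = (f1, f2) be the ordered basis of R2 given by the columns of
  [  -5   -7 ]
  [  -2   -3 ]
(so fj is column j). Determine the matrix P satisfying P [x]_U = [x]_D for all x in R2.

[[2, -2], [-2, 0]]

Let M have columns bj and N have columns fj. Then for every x, N [x]_D = x = M [x]_U, so P = N^(-1) M.
Since det N = 1, N^(-1) has integer entries; multiplying gives P = [[2, -2], [-2, 0]].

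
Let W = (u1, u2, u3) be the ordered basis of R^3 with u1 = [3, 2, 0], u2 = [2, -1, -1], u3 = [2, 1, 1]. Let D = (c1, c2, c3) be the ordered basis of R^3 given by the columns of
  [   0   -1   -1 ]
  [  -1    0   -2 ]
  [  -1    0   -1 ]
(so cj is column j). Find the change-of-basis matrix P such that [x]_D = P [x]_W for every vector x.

[[2, 1, -1], [-1, -2, -2], [-2, 0, 0]]

Column j of P is [uj]_D, since P maps W-coordinates to D-coordinates.
Expressing u1 in D: u1 = 2c1 - c2 - 2c3, so column 1 of P is [2, -1, -2].
Doing the same for each uj gives P = [[2, 1, -1], [-1, -2, -2], [-2, 0, 0]].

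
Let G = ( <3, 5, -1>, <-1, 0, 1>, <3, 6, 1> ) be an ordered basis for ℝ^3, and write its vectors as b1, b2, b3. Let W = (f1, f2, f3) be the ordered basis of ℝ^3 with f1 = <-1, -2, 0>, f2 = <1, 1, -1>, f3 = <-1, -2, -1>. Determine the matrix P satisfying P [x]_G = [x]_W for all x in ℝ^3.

[[-2, -2, -2], [1, -2, 0], [0, 1, -1]]

Take x = bj: its G-coordinates are the j-th standard unit vector, so P e_j — column j of P — equals [bj]_W.
b1 = -2f1 + f2 + 0·f3, giving column 1 = <-2, 1, 0>; repeating for each j gives P = [[-2, -2, -2], [1, -2, 0], [0, 1, -1]].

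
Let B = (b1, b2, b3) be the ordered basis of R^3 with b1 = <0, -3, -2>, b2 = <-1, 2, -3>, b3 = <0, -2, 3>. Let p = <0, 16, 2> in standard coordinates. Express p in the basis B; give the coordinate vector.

Write p = c_1 b1 + ... + c_3 b3 and solve for the c_i.
Row-reducing the augmented matrix [M | p] gives c = (-4, 0, -2).
Check: -4b1 + 0·b2 - 2b3 = <0, 16, 2>.

<-4, 0, -2>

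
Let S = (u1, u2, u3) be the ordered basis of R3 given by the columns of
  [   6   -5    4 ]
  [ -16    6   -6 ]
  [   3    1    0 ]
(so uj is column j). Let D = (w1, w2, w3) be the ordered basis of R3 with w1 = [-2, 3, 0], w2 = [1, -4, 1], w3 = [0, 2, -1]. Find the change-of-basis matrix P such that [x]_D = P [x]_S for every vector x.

[[-2, 2, -2], [2, -1, 0], [-1, -2, 0]]

Column j of P is [uj]_D, since P maps S-coordinates to D-coordinates.
Expressing u1 in D: u1 = -2w1 + 2w2 - w3, so column 1 of P is [-2, 2, -1].
Doing the same for each uj gives P = [[-2, 2, -2], [2, -1, 0], [-1, -2, 0]].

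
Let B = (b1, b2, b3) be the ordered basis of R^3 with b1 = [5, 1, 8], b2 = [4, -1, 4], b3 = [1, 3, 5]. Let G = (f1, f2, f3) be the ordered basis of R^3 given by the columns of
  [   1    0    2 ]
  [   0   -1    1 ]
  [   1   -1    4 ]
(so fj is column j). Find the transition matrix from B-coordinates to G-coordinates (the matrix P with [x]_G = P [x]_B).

Let M have columns bj and N have columns fj. Then for every x, N [x]_G = x = M [x]_B, so P = N^(-1) M.
Since det N = -1, N^(-1) has integer entries; multiplying gives P = [[1, 2, -1], [1, 2, -2], [2, 1, 1]].

[[1, 2, -1], [1, 2, -2], [2, 1, 1]]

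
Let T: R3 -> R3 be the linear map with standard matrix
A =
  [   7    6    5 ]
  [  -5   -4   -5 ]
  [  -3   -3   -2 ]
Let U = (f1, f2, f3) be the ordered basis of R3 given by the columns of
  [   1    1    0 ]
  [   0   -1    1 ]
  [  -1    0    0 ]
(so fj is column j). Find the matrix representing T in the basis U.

The j-th column of [T]_U is [T(fj)]_U.
T(f1) = A f1 = (2, 0, -1) = f1 + f2 + f3, so column 1 is (1, 1, 1).
Repeating for f2, f3 and assembling the columns gives [[1, 0, 3], [1, 1, 3], [1, 0, -1]].

[[1, 0, 3], [1, 1, 3], [1, 0, -1]]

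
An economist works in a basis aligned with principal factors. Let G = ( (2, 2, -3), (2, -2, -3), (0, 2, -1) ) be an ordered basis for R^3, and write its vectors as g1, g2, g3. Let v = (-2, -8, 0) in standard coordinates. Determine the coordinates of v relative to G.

(-4, 3, 3)

Write v = c_1 g1 + ... + c_3 g3 and solve for the c_i.
Gaussian elimination on [M | v] yields c = (-4, 3, 3).
Check: -4g1 + 3g2 + 3g3 = (-2, -8, 0).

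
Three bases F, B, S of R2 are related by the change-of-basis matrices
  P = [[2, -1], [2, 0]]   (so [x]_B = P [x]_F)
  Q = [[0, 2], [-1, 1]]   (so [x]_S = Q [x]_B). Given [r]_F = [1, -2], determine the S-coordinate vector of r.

First [r]_B = P [r]_F = [4, 2].
Then [r]_S = Q [r]_B = [4, -2].

[4, -2]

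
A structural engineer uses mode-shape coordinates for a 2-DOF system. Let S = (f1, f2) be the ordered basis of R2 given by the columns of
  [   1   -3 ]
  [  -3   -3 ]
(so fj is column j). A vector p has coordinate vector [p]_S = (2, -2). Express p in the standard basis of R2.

The coordinates say p = 2f1 - 2f2; adding the scaled basis vectors gives (8, 0).

(8, 0)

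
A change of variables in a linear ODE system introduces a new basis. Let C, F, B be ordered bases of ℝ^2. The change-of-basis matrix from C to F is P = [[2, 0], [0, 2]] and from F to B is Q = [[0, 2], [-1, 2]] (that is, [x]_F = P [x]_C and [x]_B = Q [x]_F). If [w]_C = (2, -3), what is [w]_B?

(-12, -16)

Apply P to get F-coordinates (4, -6), then Q to get B-coordinates.
The result is [w]_B = (-12, -16).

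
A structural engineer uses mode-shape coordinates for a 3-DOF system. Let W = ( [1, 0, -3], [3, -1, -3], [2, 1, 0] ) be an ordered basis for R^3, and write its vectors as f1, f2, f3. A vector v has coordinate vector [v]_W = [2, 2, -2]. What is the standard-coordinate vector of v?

The coordinates say v = 2f1 + 2f2 - 2f3; adding the scaled basis vectors gives [4, -4, -12].

[4, -4, -12]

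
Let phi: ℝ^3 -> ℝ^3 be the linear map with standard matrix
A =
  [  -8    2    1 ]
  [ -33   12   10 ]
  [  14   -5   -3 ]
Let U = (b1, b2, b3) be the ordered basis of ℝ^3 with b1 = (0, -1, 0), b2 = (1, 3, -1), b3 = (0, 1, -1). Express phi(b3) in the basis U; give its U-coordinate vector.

(2, 1, 1)

Column 3 of [phi]_U is the U-coordinate vector of phi(b3).
In standard coordinates phi(b3) = A b3 = (1, 2, -2).
Converting to U: (1, 2, -2) = 2b1 + b2 + b3, so the coordinate vector is (2, 1, 1).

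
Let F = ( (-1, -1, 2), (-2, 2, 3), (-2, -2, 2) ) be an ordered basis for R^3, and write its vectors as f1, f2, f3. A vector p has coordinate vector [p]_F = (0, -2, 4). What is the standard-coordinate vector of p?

(-4, -12, 2)

p = M [p]_F, where M has columns f1, ..., f3.
Carrying out the matrix-vector product, p = (-4, -12, 2).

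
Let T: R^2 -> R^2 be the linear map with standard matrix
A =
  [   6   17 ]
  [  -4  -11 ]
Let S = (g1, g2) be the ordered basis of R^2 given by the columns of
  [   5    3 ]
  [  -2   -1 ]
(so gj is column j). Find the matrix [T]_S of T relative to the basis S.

Let P have columns g1, g2. Then [T]_S = P^(-1) A P.
Here det P = 1, so P^(-1) is integer; computing A P first and then P^(-1)(A P) gives [[-2, 2], [2, -3]].

[[-2, 2], [2, -3]]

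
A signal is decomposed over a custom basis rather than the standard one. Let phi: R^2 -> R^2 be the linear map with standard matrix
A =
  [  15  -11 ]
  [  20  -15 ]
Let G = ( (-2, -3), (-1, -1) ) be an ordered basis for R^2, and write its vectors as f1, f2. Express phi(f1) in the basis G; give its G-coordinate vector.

Compute phi(f1) = A f1 = (3, 5) in standard coordinates.
Then write this in G-coordinates: solve for y in y_1 f1 + y_2 f2 = (3, 5).
This gives y = (-2, 1), which is column 1 of [phi]_G.

(-2, 1)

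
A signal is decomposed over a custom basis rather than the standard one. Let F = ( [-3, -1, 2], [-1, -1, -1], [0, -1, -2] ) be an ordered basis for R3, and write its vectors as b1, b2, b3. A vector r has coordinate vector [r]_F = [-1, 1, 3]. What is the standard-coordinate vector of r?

r = M [r]_F, where M has columns b1, ..., b3.
Carrying out the matrix-vector product, r = [2, -3, -9].

[2, -3, -9]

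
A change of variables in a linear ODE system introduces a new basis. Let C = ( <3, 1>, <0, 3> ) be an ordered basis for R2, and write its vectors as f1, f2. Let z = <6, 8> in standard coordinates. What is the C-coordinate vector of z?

<2, 2>

[z]_C is the unique c with M c = z, where M has columns f1, f2.
System: 3c_1 + 0c_2 = 6, c_1 + 3c_2 = 8; solving gives c_1 = 2, c_2 = 2.
Check: 2f1 + 2f2 = <6, 8>.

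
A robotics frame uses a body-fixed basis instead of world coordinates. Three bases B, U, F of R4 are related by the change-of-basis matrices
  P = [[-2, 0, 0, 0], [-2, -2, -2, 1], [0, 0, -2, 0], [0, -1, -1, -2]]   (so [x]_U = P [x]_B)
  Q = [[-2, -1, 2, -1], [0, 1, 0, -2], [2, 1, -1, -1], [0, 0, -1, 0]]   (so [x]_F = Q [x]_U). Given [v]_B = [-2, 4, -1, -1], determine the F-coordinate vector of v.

[0, -1, 4, -2]

Composing the changes, [v]_F = Q P [v]_B.
Q P = [[6, 3, -1, 1], [-2, 0, 0, 5], [-6, -1, 1, 3], [0, 0, 2, 0]]; applying this to [-2, 4, -1, -1] gives [0, -1, 4, -2].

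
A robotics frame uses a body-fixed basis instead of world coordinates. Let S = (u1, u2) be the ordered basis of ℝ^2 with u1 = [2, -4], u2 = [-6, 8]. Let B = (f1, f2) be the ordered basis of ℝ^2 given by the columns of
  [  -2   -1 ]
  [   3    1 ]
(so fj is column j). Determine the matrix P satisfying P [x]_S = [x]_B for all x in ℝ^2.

[[-2, 2], [2, 2]]

Column j of P is [uj]_B, since P maps S-coordinates to B-coordinates.
Expressing u1 in B: u1 = -2f1 + 2f2, so column 1 of P is [-2, 2].
Doing the same for each uj gives P = [[-2, 2], [2, 2]].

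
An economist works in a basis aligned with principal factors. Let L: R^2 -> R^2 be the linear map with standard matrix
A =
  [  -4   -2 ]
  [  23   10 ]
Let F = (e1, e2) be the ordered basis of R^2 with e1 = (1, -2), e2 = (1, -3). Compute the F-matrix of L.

Let P have columns e1, e2. Then [L]_F = P^(-1) A P.
Here det P = -1, so P^(-1) is integer; computing A P first and then P^(-1)(A P) gives [[3, -1], [-3, 3]].

[[3, -1], [-3, 3]]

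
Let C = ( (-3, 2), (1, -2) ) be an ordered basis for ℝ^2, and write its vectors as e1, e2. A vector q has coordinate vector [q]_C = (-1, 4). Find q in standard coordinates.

(7, -10)

By definition q = -e1 + 4e2.
Summing componentwise gives (7, -10).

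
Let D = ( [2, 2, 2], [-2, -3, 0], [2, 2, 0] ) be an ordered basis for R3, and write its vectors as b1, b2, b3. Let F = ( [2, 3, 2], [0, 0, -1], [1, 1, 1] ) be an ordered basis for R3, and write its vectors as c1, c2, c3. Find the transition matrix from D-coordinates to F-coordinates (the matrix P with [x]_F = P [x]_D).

[[0, -1, 0], [0, -2, 2], [2, 0, 2]]

Column j of P is [bj]_F, since P maps D-coordinates to F-coordinates.
Expressing b1 in F: b1 = 0·c1 + 0·c2 + 2c3, so column 1 of P is [0, 0, 2].
Doing the same for each bj gives P = [[0, -1, 0], [0, -2, 2], [2, 0, 2]].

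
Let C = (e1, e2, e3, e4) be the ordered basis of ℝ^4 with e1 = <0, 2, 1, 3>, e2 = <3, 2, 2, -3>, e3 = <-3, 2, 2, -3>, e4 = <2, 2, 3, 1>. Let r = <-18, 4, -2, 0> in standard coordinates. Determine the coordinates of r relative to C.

<3, -1, 3, -3>

Write r = c_1 e1 + ... + c_4 e4 and solve for the c_i.
Solving this 4x4 system gives c = (3, -1, 3, -3).
Check: 3e1 - e2 + 3e3 - 3e4 = <-18, 4, -2, 0>.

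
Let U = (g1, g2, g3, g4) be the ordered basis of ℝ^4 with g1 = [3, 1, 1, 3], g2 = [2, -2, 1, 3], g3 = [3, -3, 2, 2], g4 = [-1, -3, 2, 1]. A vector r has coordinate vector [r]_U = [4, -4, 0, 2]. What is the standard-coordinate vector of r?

By definition r = 4g1 - 4g2 + 0·g3 + 2g4.
Summing componentwise gives [2, 6, 4, 2].

[2, 6, 4, 2]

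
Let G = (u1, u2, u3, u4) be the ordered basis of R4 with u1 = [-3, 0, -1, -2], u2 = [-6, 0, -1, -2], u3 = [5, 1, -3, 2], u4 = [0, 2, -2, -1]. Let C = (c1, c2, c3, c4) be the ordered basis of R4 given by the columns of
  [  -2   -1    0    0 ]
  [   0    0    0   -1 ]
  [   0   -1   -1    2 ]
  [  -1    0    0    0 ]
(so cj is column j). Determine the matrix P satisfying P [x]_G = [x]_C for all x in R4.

[[2, 2, -2, 1], [-1, 2, -1, -2], [2, -1, 2, 0], [0, 0, -1, -2]]

Take x = uj: its G-coordinates are the j-th standard unit vector, so P e_j — column j of P — equals [uj]_C.
u1 = 2c1 - c2 + 2c3 + 0·c4, giving column 1 = [2, -1, 2, 0]; repeating for each j gives P = [[2, 2, -2, 1], [-1, 2, -1, -2], [2, -1, 2, 0], [0, 0, -1, -2]].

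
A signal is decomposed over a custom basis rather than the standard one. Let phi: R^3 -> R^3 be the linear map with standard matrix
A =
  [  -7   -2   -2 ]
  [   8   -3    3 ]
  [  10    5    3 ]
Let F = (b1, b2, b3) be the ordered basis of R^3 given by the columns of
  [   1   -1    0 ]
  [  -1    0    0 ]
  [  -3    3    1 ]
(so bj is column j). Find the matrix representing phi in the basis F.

With P the matrix whose columns are b1, ..., b3, [phi]_F = P^(-1) A P.
Column by column: phi(b1) = A b1 = (1, 2, -4); its F-coordinates (-2, -3, -1) give column 1.
Continuing for each basis vector yields [phi]_F = [[-2, -1, -3], [-3, -2, -1], [-1, 2, -3]].

[[-2, -1, -3], [-3, -2, -1], [-1, 2, -3]]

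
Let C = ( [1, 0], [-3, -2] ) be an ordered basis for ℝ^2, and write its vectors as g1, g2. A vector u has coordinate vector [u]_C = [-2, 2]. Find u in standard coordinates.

u = M [u]_C, where M has columns g1, g2.
Carrying out the matrix-vector product, u = [-8, -4].

[-8, -4]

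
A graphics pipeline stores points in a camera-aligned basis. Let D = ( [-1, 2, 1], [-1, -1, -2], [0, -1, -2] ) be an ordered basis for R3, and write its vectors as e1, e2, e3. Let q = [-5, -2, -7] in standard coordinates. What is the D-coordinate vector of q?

Write q = c_1 e1 + ... + c_3 e3 and solve for the c_i.
Gaussian elimination on [M | q] yields c = (1, 4, 0).
Check: e1 + 4e2 + 0·e3 = [-5, -2, -7].

[1, 4, 0]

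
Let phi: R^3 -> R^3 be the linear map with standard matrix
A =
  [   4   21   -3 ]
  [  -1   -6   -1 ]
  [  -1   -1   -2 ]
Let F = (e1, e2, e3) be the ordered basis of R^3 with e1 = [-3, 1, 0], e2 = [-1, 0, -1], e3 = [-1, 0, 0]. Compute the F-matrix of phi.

With P the matrix whose columns are e1, ..., e3, [phi]_F = P^(-1) A P.
Column by column: phi(e1) = A e1 = [9, -3, 2]; its F-coordinates [-3, -2, 2] give column 1.
Continuing for each basis vector yields [phi]_F = [[-3, 2, 1], [-2, -3, -1], [2, -2, 2]].

[[-3, 2, 1], [-2, -3, -1], [2, -2, 2]]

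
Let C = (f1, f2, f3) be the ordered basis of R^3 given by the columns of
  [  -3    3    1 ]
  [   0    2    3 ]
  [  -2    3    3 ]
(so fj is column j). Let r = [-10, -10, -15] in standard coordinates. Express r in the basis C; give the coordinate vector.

[r]_C is the unique c with M c = r, where M has columns f1, ..., f3.
Row-reducing the augmented matrix [M | r] gives c = (3, 1, -4).
Check: 3f1 + f2 - 4f3 = [-10, -10, -15].

[3, 1, -4]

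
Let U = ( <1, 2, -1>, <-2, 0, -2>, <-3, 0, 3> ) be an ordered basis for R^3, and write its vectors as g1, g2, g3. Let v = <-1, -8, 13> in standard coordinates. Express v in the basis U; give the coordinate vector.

Write v = c_1 g1 + ... + c_3 g3 and solve for the c_i.
Row-reducing the augmented matrix [M | v] gives c = (-4, -3, 1).
Check: -4g1 - 3g2 + g3 = <-1, -8, 13>.

<-4, -3, 1>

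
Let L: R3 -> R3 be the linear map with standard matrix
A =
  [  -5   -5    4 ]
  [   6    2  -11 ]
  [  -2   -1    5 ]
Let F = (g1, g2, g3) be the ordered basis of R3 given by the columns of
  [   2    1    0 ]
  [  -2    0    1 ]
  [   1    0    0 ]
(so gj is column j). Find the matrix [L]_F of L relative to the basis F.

[[3, -2, -1], [-2, -1, -3], [3, 2, 0]]

Let P have columns g1, ..., g3. Then [L]_F = P^(-1) A P.
Here det P = 1, so P^(-1) is integer; computing A P first and then P^(-1)(A P) gives [[3, -2, -1], [-2, -1, -3], [3, 2, 0]].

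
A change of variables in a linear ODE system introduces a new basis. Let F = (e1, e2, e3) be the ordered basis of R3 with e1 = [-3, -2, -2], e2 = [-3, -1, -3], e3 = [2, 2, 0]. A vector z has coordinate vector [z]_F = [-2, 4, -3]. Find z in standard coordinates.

[-12, -6, -8]

The coordinates say z = -2e1 + 4e2 - 3e3; adding the scaled basis vectors gives [-12, -6, -8].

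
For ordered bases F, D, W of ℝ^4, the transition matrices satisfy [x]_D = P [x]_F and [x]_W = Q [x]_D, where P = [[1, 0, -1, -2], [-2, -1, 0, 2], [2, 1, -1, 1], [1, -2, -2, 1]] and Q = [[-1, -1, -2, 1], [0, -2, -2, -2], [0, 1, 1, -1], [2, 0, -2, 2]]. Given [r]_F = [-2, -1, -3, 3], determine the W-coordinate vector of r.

[1, -42, 3, 6]

Composing the changes, [r]_W = Q P [r]_F.
Q P = [[-2, -3, 1, -1], [-2, 4, 6, -8], [-1, 2, 1, 2], [0, -6, -4, -4]]; applying this to [-2, -1, -3, 3] gives [1, -42, 3, 6].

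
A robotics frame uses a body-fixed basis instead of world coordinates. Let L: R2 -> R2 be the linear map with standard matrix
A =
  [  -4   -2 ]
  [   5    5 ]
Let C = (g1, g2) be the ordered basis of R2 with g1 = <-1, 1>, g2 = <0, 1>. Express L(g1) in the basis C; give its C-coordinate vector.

Column 1 of [L]_C is the C-coordinate vector of L(g1).
In standard coordinates L(g1) = A g1 = <2, 0>.
Converting to C: <2, 0> = -2g1 + 2g2, so the coordinate vector is <-2, 2>.

<-2, 2>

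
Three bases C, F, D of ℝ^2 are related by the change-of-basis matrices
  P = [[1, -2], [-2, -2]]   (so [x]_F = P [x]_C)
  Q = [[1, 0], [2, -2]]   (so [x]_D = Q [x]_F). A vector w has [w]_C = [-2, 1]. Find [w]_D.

Composing the changes, [w]_D = Q P [w]_C.
Q P = [[1, -2], [6, 0]]; applying this to [-2, 1] gives [-4, -12].

[-4, -12]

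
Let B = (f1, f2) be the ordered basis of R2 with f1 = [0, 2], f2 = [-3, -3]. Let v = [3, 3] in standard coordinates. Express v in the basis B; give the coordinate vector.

[0, -1]

Write v = c_1 f1 + c_2 f2 and solve for the c_i.
System: 0c_1 - 3c_2 = 3, 2c_1 - 3c_2 = 3; solving gives c_1 = 0, c_2 = -1.
Check: 0·f1 - f2 = [3, 3].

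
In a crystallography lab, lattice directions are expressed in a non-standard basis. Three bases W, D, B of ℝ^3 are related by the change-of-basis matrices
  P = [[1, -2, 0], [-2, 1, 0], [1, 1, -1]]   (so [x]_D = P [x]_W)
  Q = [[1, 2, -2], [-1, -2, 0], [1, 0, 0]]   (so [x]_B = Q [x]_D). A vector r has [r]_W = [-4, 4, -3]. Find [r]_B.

Apply P to get D-coordinates [-12, 12, 3], then Q to get B-coordinates.
The result is [r]_B = [6, -12, -12].

[6, -12, -12]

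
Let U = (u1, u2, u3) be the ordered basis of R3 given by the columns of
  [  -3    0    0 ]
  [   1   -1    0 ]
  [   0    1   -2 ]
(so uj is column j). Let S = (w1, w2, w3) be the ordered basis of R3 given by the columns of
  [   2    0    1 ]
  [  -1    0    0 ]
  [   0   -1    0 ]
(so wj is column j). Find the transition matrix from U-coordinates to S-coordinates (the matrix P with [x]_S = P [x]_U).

Column j of P is [uj]_S, since P maps U-coordinates to S-coordinates.
Expressing u1 in S: u1 = -w1 + 0·w2 - w3, so column 1 of P is [-1, 0, -1].
Doing the same for each uj gives P = [[-1, 1, 0], [0, -1, 2], [-1, -2, 0]].

[[-1, 1, 0], [0, -1, 2], [-1, -2, 0]]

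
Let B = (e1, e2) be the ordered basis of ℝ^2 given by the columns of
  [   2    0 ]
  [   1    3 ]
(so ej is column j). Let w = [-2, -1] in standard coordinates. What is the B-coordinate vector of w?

[w]_B is the unique c with M c = w, where M has columns e1, e2.
System: 2c_1 + 0c_2 = -2, c_1 + 3c_2 = -1; solving gives c_1 = -1, c_2 = 0.
Check: -e1 + 0·e2 = [-2, -1].

[-1, 0]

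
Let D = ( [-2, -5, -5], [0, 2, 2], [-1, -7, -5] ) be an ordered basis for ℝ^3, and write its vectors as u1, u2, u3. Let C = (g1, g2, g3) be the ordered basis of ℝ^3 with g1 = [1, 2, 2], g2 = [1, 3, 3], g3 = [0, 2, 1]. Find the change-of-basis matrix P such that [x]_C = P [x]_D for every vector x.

[[-1, -2, 0], [-1, 2, -1], [0, 0, -2]]

Take x = uj: its D-coordinates are the j-th standard unit vector, so P e_j — column j of P — equals [uj]_C.
u1 = -g1 - g2 + 0·g3, giving column 1 = [-1, -1, 0]; repeating for each j gives P = [[-1, -2, 0], [-1, 2, -1], [0, 0, -2]].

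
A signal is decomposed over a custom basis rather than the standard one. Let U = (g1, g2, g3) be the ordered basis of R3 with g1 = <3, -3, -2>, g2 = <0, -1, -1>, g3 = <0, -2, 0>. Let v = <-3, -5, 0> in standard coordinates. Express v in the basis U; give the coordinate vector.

[v]_U is the unique c with M c = v, where M has columns g1, ..., g3.
Solving this 3x3 system gives c = (-1, 2, 3).
Check: -g1 + 2g2 + 3g3 = <-3, -5, 0>.

<-1, 2, 3>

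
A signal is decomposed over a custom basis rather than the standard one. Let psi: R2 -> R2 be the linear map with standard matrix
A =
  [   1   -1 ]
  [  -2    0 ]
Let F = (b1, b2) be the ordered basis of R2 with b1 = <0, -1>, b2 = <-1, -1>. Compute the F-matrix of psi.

The j-th column of [psi]_F is [psi(bj)]_F.
psi(b1) = A b1 = <1, 0> = b1 - b2, so column 1 is <1, -1>.
Repeating for b2 and assembling the columns gives [[1, -2], [-1, 0]].

[[1, -2], [-1, 0]]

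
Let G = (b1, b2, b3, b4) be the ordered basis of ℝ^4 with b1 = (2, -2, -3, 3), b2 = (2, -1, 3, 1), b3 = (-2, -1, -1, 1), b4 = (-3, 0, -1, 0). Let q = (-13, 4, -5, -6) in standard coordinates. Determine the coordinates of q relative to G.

Write q = c_1 b1 + ... + c_4 b4 and solve for the c_i.
Gaussian elimination on [M | q] yields c = (-2, -3, 3, -1).
Check: -2b1 - 3b2 + 3b3 - b4 = (-13, 4, -5, -6).

(-2, -3, 3, -1)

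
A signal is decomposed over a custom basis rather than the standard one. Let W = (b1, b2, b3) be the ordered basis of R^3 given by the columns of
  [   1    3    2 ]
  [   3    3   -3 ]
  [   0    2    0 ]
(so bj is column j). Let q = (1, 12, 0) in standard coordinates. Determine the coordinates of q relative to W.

We seek scalars with c_1 b1 + ... + c_3 b3 = q; equivalently solve M c = q where the columns of M are b1, ..., b3.
Gaussian elimination on [M | q] yields c = (3, 0, -1).
Check: 3b1 + 0·b2 - b3 = (1, 12, 0).

(3, 0, -1)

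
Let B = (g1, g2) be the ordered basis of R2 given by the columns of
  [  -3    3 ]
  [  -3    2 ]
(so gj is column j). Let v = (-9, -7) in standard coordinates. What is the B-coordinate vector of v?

Write v = c_1 g1 + c_2 g2 and solve for the c_i.
System: -3c_1 + 3c_2 = -9, -3c_1 + 2c_2 = -7; solving gives c_1 = 1, c_2 = -2.
Check: g1 - 2g2 = (-9, -7).

(1, -2)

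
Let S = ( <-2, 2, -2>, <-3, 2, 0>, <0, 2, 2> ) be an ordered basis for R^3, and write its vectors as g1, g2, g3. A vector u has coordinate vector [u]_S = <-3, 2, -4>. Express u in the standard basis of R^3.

<0, -10, -2>

By definition u = -3g1 + 2g2 - 4g3.
Summing componentwise gives <0, -10, -2>.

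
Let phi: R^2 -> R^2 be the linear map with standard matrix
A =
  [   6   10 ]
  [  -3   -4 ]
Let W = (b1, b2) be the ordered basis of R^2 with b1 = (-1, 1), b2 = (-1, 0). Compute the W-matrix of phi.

[[-1, 3], [-3, 3]]

The j-th column of [phi]_W is [phi(bj)]_W.
phi(b1) = A b1 = (4, -1) = -b1 - 3b2, so column 1 is (-1, -3).
Repeating for b2 and assembling the columns gives [[-1, 3], [-3, 3]].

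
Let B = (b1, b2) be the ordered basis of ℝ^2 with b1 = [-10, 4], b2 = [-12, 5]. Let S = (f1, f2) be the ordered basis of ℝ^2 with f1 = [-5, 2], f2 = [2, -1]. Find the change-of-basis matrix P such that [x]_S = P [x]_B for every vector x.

[[2, 2], [0, -1]]

Column j of P is [bj]_S, since P maps B-coordinates to S-coordinates.
Expressing b1 in S: b1 = 2f1 + 0·f2, so column 1 of P is [2, 0].
Doing the same for each bj gives P = [[2, 2], [0, -1]].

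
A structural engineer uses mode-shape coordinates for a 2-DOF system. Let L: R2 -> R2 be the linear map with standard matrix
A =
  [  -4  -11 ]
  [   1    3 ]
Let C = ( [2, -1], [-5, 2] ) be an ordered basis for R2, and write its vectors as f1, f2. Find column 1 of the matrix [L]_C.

Compute L(f1) = A f1 = [3, -1] in standard coordinates.
Then write this in C-coordinates: solve for y in y_1 f1 + y_2 f2 = [3, -1].
This gives y = [-1, -1], which is column 1 of [L]_C.

[-1, -1]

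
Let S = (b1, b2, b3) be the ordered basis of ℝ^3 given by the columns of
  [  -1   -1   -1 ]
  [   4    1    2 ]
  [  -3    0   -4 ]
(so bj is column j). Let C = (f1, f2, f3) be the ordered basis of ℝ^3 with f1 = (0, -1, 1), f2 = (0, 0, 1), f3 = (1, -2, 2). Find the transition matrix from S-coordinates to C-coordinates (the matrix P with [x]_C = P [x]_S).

[[-2, 1, 0], [1, 1, -2], [-1, -1, -1]]

Let M have columns bj and N have columns fj. Then for every x, N [x]_C = x = M [x]_S, so P = N^(-1) M.
Since det N = -1, N^(-1) has integer entries; multiplying gives P = [[-2, 1, 0], [1, 1, -2], [-1, -1, -1]].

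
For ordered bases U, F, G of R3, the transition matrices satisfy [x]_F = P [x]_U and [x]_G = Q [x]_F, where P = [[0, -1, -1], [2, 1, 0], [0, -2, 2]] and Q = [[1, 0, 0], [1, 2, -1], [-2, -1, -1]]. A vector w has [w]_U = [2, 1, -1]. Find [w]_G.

Apply P to get F-coordinates [0, 5, -4], then Q to get G-coordinates.
The result is [w]_G = [0, 14, -1].

[0, 14, -1]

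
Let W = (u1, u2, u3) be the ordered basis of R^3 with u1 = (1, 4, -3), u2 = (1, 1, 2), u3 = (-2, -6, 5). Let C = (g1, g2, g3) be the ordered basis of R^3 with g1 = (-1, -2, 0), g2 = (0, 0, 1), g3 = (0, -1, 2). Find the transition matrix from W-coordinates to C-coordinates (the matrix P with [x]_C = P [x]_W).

[[-1, -1, 2], [1, 0, 1], [-2, 1, 2]]

Column j of P is [uj]_C, since P maps W-coordinates to C-coordinates.
Expressing u1 in C: u1 = -g1 + g2 - 2g3, so column 1 of P is (-1, 1, -2).
Doing the same for each uj gives P = [[-1, -1, 2], [1, 0, 1], [-2, 1, 2]].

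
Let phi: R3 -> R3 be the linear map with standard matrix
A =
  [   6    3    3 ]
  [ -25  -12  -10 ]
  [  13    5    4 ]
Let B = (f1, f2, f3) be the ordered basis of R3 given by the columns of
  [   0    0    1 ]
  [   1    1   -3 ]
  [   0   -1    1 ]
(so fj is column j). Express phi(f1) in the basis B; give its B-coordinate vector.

Compute phi(f1) = A f1 = [3, -12, 5] in standard coordinates.
Then write this in B-coordinates: solve for y in y_1 f1 + ... + y_3 f3 = [3, -12, 5].
This gives y = [-1, -2, 3], which is column 1 of [phi]_B.

[-1, -2, 3]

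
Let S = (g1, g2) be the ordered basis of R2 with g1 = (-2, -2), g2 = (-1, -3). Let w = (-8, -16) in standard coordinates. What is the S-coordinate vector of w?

[w]_S is the unique c with M c = w, where M has columns g1, g2.
System: -2c_1 - c_2 = -8, -2c_1 - 3c_2 = -16; solving gives c_1 = 2, c_2 = 4.
Check: 2g1 + 4g2 = (-8, -16).

(2, 4)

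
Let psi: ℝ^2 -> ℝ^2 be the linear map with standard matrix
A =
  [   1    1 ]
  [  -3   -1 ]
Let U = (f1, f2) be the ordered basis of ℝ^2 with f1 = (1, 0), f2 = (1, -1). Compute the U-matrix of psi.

[[-2, -2], [3, 2]]

With P the matrix whose columns are f1, f2, [psi]_U = P^(-1) A P.
Column by column: psi(f1) = A f1 = (1, -3); its U-coordinates (-2, 3) give column 1.
Continuing for each basis vector yields [psi]_U = [[-2, -2], [3, 2]].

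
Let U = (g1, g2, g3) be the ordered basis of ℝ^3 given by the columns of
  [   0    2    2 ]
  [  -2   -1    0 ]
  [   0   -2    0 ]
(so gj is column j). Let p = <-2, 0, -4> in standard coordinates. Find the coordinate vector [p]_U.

We seek scalars with c_1 g1 + ... + c_3 g3 = p; equivalently solve M c = p where the columns of M are g1, ..., g3.
Row-reducing the augmented matrix [M | p] gives c = (-1, 2, -3).
Check: -g1 + 2g2 - 3g3 = <-2, 0, -4>.

<-1, 2, -3>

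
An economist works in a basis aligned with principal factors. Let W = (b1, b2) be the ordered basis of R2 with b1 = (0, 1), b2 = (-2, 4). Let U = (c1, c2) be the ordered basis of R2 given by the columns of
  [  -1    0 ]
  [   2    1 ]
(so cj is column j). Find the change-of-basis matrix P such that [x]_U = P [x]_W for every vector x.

Column j of P is [bj]_U, since P maps W-coordinates to U-coordinates.
Expressing b1 in U: b1 = 0·c1 + c2, so column 1 of P is (0, 1).
Doing the same for each bj gives P = [[0, 2], [1, 0]].

[[0, 2], [1, 0]]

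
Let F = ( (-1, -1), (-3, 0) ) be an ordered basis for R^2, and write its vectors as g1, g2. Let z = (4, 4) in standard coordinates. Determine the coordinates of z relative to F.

(-4, 0)

Write z = c_1 g1 + c_2 g2 and solve for the c_i.
System: -c_1 - 3c_2 = 4, -c_1 + 0c_2 = 4; solving gives c_1 = -4, c_2 = 0.
Check: -4g1 + 0·g2 = (4, 4).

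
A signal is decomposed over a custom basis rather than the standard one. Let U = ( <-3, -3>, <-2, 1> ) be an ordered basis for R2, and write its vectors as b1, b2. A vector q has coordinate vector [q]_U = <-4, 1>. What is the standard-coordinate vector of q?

<10, 13>

q = M [q]_U, where M has columns b1, b2.
Carrying out the matrix-vector product, q = <10, 13>.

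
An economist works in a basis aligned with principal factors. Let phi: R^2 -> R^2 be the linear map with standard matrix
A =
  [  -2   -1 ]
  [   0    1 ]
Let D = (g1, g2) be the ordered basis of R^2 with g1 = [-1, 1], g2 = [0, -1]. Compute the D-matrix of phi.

With P the matrix whose columns are g1, g2, [phi]_D = P^(-1) A P.
Column by column: phi(g1) = A g1 = [1, 1]; its D-coordinates [-1, -2] give column 1.
Continuing for each basis vector yields [phi]_D = [[-1, -1], [-2, 0]].

[[-1, -1], [-2, 0]]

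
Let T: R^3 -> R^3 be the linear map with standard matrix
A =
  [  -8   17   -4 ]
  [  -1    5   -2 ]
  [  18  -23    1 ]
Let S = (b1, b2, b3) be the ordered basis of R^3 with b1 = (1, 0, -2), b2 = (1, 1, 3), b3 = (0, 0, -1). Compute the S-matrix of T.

Let P have columns b1, ..., b3. Then [T]_S = P^(-1) A P.
Here det P = -1, so P^(-1) is integer; computing A P first and then P^(-1)(A P) gives [[-3, -1, 2], [3, -2, 2], [-1, -2, 3]].

[[-3, -1, 2], [3, -2, 2], [-1, -2, 3]]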